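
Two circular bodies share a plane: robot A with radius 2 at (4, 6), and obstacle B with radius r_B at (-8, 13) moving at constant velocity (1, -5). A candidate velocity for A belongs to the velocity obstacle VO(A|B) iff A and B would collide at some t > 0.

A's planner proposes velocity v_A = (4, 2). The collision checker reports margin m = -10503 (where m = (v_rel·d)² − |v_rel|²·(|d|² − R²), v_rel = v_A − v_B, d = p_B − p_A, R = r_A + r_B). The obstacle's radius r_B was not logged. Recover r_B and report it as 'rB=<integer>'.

m = -10503
d = (-12, 7);  v_rel = (3, 7),  |v_rel|² = 58
v_rel×d = (3)·(7) − (7)·(-12) = 105
since m = R²·58 − 105²:  R² = (11025 + -10503) / 58 = 9
R = √9 = 3  ⇒  r_B = 3 − 2 = 1

rB=1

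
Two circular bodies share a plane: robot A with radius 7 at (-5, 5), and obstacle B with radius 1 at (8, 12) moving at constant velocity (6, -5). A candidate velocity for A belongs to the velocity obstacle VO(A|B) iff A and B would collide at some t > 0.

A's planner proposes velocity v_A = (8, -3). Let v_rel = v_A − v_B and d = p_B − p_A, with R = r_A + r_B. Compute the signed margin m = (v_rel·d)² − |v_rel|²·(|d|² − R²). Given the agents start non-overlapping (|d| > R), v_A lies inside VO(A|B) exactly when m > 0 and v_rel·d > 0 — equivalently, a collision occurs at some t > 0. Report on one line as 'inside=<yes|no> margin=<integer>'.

d = (13, 7),  |d|² = 218;  R = 7+1 = 8,  c = 218−8² = 154
v_rel = (2, 2),  |v_rel|² = 8;  v_rel·d = (2)·(13) + (2)·(7) = 40
8·t² − 80·t + 154 = 0  ⇒  m = 40² − 8·154 = 368
m = 368 > 0,  v_rel·d = 40 > 0  ⇒  inside

inside=yes margin=368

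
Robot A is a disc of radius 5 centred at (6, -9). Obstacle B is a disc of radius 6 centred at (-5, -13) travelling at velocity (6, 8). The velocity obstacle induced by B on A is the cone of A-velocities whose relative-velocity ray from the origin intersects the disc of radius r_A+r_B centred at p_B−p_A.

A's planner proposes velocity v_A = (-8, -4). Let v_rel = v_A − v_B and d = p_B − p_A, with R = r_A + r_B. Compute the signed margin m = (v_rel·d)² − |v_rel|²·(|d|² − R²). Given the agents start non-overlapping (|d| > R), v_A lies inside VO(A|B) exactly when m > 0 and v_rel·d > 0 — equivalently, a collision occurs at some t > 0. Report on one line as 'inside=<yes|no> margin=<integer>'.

d = (-11, -4),  |d|² = 137;  R = 5+6 = 11,  c = 137−11² = 16
v_rel = (-14, -12),  |v_rel|² = 340;  v_rel·d = (-14)·(-11) + (-12)·(-4) = 202
340·t² − 404·t + 16 = 0  ⇒  m = 202² − 340·16 = 35364
m = 35364 > 0,  v_rel·d = 202 > 0  ⇒  inside

inside=yes margin=35364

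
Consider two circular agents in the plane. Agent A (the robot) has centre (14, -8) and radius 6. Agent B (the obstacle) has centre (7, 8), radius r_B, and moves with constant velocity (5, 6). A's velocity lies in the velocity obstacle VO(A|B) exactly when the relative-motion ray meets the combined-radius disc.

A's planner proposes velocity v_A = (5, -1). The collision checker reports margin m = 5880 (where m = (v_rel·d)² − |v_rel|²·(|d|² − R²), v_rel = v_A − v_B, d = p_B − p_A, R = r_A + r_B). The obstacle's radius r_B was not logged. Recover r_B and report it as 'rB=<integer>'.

m = 5880
d = (-7, 16);  v_rel = (0, -7),  |v_rel|² = 49
v_rel×d = (0)·(16) − (-7)·(-7) = -49
since m = R²·49 − (-49)²:  R² = (2401 + 5880) / 49 = 169
R = √169 = 13  ⇒  r_B = 13 − 6 = 7

rB=7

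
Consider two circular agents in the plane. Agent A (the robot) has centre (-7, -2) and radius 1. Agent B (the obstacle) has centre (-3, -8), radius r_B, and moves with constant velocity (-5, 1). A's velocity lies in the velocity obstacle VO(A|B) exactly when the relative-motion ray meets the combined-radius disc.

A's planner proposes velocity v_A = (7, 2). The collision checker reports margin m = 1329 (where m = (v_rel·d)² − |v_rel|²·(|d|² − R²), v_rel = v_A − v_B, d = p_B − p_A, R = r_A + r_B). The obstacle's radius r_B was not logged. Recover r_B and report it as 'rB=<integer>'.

m = 1329
d = (4, -6);  v_rel = (12, 1),  |v_rel|² = 145
v_rel×d = (12)·(-6) − (1)·(4) = -76
since m = R²·145 − (-76)²:  R² = (5776 + 1329) / 145 = 49
R = √49 = 7  ⇒  r_B = 7 − 1 = 6

rB=6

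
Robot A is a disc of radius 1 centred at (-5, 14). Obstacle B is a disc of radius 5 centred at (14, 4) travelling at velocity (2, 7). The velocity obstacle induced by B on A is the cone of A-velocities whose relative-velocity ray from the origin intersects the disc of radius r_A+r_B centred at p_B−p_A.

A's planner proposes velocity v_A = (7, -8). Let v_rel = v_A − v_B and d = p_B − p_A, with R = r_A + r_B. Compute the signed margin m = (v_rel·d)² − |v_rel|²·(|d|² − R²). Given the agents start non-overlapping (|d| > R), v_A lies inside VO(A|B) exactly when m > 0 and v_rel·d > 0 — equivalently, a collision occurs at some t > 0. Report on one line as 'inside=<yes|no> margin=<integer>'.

d = (19, -10),  |d|² = 461;  R = 1+5 = 6,  c = 461−6² = 425
v_rel = (5, -15),  |v_rel|² = 250;  v_rel·d = (5)·(19) + (-15)·(-10) = 245
250·t² − 490·t + 425 = 0  ⇒  m = 245² − 250·425 = -46225
m = -46225 < 0,  v_rel·d = 245 > 0  ⇒  outside

inside=no margin=-46225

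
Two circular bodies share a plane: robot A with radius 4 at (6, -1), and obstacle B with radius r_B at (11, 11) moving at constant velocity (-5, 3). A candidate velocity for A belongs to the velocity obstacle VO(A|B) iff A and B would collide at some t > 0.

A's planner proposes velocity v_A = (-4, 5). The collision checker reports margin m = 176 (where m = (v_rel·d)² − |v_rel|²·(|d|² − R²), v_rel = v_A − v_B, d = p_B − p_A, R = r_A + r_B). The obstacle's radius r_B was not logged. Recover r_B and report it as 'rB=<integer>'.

m = 176
d = (5, 12);  v_rel = (1, 2),  |v_rel|² = 5
v_rel×d = (1)·(12) − (2)·(5) = 2
since m = R²·5 − 2²:  R² = (4 + 176) / 5 = 36
R = √36 = 6  ⇒  r_B = 6 − 4 = 2

rB=2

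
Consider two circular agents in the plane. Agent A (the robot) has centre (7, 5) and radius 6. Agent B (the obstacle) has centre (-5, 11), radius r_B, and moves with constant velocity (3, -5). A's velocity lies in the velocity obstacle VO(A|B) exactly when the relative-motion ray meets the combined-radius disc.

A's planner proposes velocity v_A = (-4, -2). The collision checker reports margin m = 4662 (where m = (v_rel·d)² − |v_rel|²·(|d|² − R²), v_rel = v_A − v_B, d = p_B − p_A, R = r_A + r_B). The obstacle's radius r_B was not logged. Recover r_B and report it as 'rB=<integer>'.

m = 4662
d = (-12, 6);  v_rel = (-7, 3),  |v_rel|² = 58
v_rel×d = (-7)·(6) − (3)·(-12) = -6
since m = R²·58 − (-6)²:  R² = (36 + 4662) / 58 = 81
R = √81 = 9  ⇒  r_B = 9 − 6 = 3

rB=3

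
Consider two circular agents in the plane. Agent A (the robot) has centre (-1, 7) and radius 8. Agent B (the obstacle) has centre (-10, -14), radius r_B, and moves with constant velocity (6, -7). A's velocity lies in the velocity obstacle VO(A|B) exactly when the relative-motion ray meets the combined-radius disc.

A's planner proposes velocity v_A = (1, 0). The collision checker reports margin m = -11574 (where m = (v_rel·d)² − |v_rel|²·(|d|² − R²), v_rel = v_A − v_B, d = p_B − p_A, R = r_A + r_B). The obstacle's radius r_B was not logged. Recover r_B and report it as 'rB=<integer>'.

m = -11574
d = (-9, -21);  v_rel = (-5, 7),  |v_rel|² = 74
v_rel×d = (-5)·(-21) − (7)·(-9) = 168
since m = R²·74 − 168²:  R² = (28224 + -11574) / 74 = 225
R = √225 = 15  ⇒  r_B = 15 − 8 = 7

rB=7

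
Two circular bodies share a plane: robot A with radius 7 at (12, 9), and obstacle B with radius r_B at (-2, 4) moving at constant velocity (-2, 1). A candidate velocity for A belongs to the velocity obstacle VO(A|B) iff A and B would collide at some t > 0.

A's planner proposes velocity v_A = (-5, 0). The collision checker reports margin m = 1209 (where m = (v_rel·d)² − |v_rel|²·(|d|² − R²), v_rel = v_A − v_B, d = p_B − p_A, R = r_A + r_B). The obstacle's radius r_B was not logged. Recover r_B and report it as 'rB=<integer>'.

m = 1209
d = (-14, -5);  v_rel = (-3, -1),  |v_rel|² = 10
v_rel×d = (-3)·(-5) − (-1)·(-14) = 1
since m = R²·10 − 1²:  R² = (1 + 1209) / 10 = 121
R = √121 = 11  ⇒  r_B = 11 − 7 = 4

rB=4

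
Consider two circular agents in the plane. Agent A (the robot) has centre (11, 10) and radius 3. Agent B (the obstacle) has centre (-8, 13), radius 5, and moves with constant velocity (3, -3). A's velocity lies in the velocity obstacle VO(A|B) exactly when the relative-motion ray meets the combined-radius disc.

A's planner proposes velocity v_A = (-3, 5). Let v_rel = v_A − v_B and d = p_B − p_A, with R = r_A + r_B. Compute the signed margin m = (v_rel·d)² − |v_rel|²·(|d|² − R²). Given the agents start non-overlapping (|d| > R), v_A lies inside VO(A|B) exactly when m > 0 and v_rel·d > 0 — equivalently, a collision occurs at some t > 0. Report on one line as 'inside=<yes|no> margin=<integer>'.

d = (-19, 3),  |d|² = 370;  R = 3+5 = 8,  c = 370−8² = 306
v_rel = (-6, 8),  |v_rel|² = 100;  v_rel·d = (-6)·(-19) + (8)·(3) = 138
100·t² − 276·t + 306 = 0  ⇒  m = 138² − 100·306 = -11556
m = -11556 < 0,  v_rel·d = 138 > 0  ⇒  outside

inside=no margin=-11556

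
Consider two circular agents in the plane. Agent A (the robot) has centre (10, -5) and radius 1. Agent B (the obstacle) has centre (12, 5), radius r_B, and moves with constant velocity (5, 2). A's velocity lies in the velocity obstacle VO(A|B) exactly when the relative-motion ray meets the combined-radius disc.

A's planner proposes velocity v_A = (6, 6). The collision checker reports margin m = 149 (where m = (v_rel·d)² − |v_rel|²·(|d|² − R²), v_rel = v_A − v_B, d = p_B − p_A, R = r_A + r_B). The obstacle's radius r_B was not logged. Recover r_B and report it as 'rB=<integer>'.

m = 149
d = (2, 10);  v_rel = (1, 4),  |v_rel|² = 17
v_rel×d = (1)·(10) − (4)·(2) = 2
since m = R²·17 − 2²:  R² = (4 + 149) / 17 = 9
R = √9 = 3  ⇒  r_B = 3 − 1 = 2

rB=2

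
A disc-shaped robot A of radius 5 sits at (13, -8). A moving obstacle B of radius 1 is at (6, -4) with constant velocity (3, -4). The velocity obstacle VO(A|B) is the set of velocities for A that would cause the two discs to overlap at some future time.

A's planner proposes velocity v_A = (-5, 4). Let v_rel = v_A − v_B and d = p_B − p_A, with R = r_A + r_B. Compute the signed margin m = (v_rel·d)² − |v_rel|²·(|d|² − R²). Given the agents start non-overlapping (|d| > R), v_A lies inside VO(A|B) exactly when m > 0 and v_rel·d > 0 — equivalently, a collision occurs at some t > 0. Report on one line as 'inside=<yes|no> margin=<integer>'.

d = (-7, 4),  |d|² = 65;  R = 5+1 = 6,  c = 65−6² = 29
v_rel = (-8, 8),  |v_rel|² = 128;  v_rel·d = (-8)·(-7) + (8)·(4) = 88
128·t² − 176·t + 29 = 0  ⇒  m = 88² − 128·29 = 4032
m = 4032 > 0,  v_rel·d = 88 > 0  ⇒  inside

inside=yes margin=4032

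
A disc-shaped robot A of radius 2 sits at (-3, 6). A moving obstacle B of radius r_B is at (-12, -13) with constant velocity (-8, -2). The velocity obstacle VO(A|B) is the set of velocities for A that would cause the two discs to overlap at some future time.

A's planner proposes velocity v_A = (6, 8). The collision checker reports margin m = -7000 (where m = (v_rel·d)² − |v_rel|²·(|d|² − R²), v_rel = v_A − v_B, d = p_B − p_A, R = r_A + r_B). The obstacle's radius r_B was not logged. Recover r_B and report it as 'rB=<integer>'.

m = -7000
d = (-9, -19);  v_rel = (14, 10),  |v_rel|² = 296
v_rel×d = (14)·(-19) − (10)·(-9) = -176
since m = R²·296 − (-176)²:  R² = (30976 + -7000) / 296 = 81
R = √81 = 9  ⇒  r_B = 9 − 2 = 7

rB=7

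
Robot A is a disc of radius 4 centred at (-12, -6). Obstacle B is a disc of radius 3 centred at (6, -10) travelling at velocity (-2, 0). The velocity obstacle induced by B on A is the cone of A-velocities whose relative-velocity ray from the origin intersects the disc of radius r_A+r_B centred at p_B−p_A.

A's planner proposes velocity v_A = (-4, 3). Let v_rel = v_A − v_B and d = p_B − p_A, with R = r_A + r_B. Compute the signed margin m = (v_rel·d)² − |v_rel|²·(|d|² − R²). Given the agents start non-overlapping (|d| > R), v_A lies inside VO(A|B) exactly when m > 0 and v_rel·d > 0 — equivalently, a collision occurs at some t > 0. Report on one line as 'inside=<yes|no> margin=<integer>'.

d = (18, -4),  |d|² = 340;  R = 4+3 = 7,  c = 340−7² = 291
v_rel = (-2, 3),  |v_rel|² = 13;  v_rel·d = (-2)·(18) + (3)·(-4) = -48
13·t² + 96·t + 291 = 0  ⇒  m = (-48)² − 13·291 = -1479
m = -1479 < 0,  v_rel·d = -48 < 0  ⇒  outside

inside=no margin=-1479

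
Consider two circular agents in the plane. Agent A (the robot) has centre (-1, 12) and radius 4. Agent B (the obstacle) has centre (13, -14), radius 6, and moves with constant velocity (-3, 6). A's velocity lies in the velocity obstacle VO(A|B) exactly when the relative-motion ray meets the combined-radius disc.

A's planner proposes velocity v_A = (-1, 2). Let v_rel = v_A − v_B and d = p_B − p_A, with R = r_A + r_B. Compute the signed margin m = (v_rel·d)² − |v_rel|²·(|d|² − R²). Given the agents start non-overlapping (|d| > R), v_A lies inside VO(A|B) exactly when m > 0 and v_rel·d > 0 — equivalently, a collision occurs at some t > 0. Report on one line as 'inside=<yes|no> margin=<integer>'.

d = (14, -26),  |d|² = 872;  R = 4+6 = 10,  c = 872−10² = 772
v_rel = (2, -4),  |v_rel|² = 20;  v_rel·d = (2)·(14) + (-4)·(-26) = 132
20·t² − 264·t + 772 = 0  ⇒  m = 132² − 20·772 = 1984
m = 1984 > 0,  v_rel·d = 132 > 0  ⇒  inside

inside=yes margin=1984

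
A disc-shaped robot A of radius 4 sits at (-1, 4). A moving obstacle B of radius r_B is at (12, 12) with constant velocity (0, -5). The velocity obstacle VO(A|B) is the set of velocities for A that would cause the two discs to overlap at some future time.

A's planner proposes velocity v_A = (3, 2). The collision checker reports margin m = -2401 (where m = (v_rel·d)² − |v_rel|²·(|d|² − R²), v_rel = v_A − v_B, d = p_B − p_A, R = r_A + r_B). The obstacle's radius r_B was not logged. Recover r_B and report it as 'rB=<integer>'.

m = -2401
d = (13, 8);  v_rel = (3, 7),  |v_rel|² = 58
v_rel×d = (3)·(8) − (7)·(13) = -67
since m = R²·58 − (-67)²:  R² = (4489 + -2401) / 58 = 36
R = √36 = 6  ⇒  r_B = 6 − 4 = 2

rB=2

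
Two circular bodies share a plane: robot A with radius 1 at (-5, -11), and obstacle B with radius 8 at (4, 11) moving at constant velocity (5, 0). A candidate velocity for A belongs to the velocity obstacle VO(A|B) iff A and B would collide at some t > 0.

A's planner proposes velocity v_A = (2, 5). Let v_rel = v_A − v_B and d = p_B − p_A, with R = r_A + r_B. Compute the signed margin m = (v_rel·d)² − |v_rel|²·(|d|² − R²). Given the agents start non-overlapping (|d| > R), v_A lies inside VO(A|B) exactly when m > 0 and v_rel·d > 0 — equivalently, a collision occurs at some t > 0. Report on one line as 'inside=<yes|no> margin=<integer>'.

d = (9, 22),  |d|² = 565;  R = 1+8 = 9,  c = 565−9² = 484
v_rel = (-3, 5),  |v_rel|² = 34;  v_rel·d = (-3)·(9) + (5)·(22) = 83
34·t² − 166·t + 484 = 0  ⇒  m = 83² − 34·484 = -9567
m = -9567 < 0,  v_rel·d = 83 > 0  ⇒  outside

inside=no margin=-9567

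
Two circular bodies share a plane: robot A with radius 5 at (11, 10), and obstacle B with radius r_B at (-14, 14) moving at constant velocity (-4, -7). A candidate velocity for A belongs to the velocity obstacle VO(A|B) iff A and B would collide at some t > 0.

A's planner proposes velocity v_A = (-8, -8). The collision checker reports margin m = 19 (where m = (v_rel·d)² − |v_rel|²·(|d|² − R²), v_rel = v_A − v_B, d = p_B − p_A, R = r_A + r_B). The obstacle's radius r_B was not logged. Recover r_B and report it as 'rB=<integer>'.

m = 19
d = (-25, 4);  v_rel = (-4, -1),  |v_rel|² = 17
v_rel×d = (-4)·(4) − (-1)·(-25) = -41
since m = R²·17 − (-41)²:  R² = (1681 + 19) / 17 = 100
R = √100 = 10  ⇒  r_B = 10 − 5 = 5

rB=5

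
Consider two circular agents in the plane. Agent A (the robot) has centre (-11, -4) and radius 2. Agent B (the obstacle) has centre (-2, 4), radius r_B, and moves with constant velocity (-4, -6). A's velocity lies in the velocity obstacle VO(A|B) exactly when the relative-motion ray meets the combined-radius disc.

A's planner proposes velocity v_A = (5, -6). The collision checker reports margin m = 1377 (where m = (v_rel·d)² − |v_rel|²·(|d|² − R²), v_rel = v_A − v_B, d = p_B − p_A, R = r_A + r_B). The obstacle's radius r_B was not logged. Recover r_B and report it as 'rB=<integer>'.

m = 1377
d = (9, 8);  v_rel = (9, 0),  |v_rel|² = 81
v_rel×d = (9)·(8) − (0)·(9) = 72
since m = R²·81 − 72²:  R² = (5184 + 1377) / 81 = 81
R = √81 = 9  ⇒  r_B = 9 − 2 = 7

rB=7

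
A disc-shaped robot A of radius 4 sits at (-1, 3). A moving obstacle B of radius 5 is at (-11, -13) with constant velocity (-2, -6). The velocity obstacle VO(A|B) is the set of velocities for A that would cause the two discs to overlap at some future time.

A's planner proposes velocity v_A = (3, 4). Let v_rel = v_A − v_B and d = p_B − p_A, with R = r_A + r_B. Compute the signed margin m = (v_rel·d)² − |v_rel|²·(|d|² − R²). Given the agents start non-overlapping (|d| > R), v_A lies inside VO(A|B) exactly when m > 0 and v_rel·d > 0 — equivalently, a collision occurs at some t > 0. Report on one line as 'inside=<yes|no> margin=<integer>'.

d = (-10, -16),  |d|² = 356;  R = 4+5 = 9,  c = 356−9² = 275
v_rel = (5, 10),  |v_rel|² = 125;  v_rel·d = (5)·(-10) + (10)·(-16) = -210
125·t² + 420·t + 275 = 0  ⇒  m = (-210)² − 125·275 = 9725
m = 9725 > 0,  v_rel·d = -210 < 0  ⇒  outside

inside=no margin=9725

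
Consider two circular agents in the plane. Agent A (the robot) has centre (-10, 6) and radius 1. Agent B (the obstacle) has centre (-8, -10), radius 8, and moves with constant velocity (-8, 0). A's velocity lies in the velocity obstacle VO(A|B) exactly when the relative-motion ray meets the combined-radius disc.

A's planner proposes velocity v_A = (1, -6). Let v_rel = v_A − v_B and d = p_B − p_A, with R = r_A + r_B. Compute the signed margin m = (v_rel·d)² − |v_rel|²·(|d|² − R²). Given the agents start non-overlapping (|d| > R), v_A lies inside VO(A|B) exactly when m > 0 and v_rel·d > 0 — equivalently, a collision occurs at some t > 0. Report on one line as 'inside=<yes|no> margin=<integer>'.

d = (2, -16),  |d|² = 260;  R = 1+8 = 9,  c = 260−9² = 179
v_rel = (9, -6),  |v_rel|² = 117;  v_rel·d = (9)·(2) + (-6)·(-16) = 114
117·t² − 228·t + 179 = 0  ⇒  m = 114² − 117·179 = -7947
m = -7947 < 0,  v_rel·d = 114 > 0  ⇒  outside

inside=no margin=-7947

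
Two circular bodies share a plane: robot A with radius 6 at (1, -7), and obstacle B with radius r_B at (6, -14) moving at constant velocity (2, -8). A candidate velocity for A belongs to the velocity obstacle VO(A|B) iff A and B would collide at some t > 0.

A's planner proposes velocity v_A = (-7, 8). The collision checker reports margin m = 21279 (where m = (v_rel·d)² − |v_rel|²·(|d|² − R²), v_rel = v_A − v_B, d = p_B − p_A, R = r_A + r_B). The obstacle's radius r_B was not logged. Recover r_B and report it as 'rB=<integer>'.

m = 21279
d = (5, -7);  v_rel = (-9, 16),  |v_rel|² = 337
v_rel×d = (-9)·(-7) − (16)·(5) = -17
since m = R²·337 − (-17)²:  R² = (289 + 21279) / 337 = 64
R = √64 = 8  ⇒  r_B = 8 − 6 = 2

rB=2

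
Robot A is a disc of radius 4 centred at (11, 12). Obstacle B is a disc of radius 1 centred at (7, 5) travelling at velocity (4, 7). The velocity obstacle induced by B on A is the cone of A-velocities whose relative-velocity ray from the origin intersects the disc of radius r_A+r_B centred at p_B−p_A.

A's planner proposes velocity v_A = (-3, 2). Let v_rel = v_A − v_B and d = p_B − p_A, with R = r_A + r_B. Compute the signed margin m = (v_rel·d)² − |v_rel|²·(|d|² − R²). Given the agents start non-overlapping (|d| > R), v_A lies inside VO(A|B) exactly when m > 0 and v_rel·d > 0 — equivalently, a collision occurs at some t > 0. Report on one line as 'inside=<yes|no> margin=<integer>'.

d = (-4, -7),  |d|² = 65;  R = 4+1 = 5,  c = 65−5² = 40
v_rel = (-7, -5),  |v_rel|² = 74;  v_rel·d = (-7)·(-4) + (-5)·(-7) = 63
74·t² − 126·t + 40 = 0  ⇒  m = 63² − 74·40 = 1009
m = 1009 > 0,  v_rel·d = 63 > 0  ⇒  inside

inside=yes margin=1009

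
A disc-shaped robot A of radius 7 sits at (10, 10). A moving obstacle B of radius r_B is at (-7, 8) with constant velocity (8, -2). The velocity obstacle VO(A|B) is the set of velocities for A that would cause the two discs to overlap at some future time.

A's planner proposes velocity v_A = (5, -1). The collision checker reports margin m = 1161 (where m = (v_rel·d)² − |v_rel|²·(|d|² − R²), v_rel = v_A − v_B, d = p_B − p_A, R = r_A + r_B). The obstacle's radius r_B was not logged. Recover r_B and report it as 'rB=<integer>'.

m = 1161
d = (-17, -2);  v_rel = (-3, 1),  |v_rel|² = 10
v_rel×d = (-3)·(-2) − (1)·(-17) = 23
since m = R²·10 − 23²:  R² = (529 + 1161) / 10 = 169
R = √169 = 13  ⇒  r_B = 13 − 7 = 6

rB=6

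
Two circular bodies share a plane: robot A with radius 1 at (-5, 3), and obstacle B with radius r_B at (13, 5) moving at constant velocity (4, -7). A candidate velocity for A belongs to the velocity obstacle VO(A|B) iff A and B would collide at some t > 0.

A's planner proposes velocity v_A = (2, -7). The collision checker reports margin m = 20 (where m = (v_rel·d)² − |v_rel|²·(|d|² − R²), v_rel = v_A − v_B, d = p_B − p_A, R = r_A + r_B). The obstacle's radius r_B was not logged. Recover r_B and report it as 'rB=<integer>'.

m = 20
d = (18, 2);  v_rel = (-2, 0),  |v_rel|² = 4
v_rel×d = (-2)·(2) − (0)·(18) = -4
since m = R²·4 − (-4)²:  R² = (16 + 20) / 4 = 9
R = √9 = 3  ⇒  r_B = 3 − 1 = 2

rB=2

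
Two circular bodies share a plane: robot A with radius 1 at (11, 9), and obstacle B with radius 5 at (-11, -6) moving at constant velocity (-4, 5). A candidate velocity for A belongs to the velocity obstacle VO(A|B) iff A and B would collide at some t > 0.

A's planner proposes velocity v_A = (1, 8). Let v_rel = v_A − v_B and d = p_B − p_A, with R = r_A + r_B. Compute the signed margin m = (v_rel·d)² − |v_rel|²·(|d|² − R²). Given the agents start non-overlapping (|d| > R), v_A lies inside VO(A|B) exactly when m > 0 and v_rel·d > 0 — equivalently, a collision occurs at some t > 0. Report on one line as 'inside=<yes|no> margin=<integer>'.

d = (-22, -15),  |d|² = 709;  R = 1+5 = 6,  c = 709−6² = 673
v_rel = (5, 3),  |v_rel|² = 34;  v_rel·d = (5)·(-22) + (3)·(-15) = -155
34·t² + 310·t + 673 = 0  ⇒  m = (-155)² − 34·673 = 1143
m = 1143 > 0,  v_rel·d = -155 < 0  ⇒  outside

inside=no margin=1143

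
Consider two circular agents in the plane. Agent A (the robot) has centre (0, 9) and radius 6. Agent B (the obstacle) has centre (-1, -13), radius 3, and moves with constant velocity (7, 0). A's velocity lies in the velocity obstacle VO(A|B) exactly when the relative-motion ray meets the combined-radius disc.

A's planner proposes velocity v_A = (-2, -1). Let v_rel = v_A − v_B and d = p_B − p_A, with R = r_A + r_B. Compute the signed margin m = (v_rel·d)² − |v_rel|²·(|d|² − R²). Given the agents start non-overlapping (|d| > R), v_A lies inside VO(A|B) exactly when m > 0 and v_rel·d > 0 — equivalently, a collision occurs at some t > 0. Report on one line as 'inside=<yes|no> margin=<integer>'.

d = (-1, -22),  |d|² = 485;  R = 6+3 = 9,  c = 485−9² = 404
v_rel = (-9, -1),  |v_rel|² = 82;  v_rel·d = (-9)·(-1) + (-1)·(-22) = 31
82·t² − 62·t + 404 = 0  ⇒  m = 31² − 82·404 = -32167
m = -32167 < 0,  v_rel·d = 31 > 0  ⇒  outside

inside=no margin=-32167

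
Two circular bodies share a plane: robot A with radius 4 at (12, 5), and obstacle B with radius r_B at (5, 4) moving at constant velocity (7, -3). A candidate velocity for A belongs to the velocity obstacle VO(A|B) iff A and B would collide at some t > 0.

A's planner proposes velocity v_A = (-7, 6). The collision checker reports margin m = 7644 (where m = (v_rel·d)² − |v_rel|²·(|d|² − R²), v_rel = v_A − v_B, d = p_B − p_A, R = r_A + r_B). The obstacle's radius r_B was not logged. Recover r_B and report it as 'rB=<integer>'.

m = 7644
d = (-7, -1);  v_rel = (-14, 9),  |v_rel|² = 277
v_rel×d = (-14)·(-1) − (9)·(-7) = 77
since m = R²·277 − 77²:  R² = (5929 + 7644) / 277 = 49
R = √49 = 7  ⇒  r_B = 7 − 4 = 3

rB=3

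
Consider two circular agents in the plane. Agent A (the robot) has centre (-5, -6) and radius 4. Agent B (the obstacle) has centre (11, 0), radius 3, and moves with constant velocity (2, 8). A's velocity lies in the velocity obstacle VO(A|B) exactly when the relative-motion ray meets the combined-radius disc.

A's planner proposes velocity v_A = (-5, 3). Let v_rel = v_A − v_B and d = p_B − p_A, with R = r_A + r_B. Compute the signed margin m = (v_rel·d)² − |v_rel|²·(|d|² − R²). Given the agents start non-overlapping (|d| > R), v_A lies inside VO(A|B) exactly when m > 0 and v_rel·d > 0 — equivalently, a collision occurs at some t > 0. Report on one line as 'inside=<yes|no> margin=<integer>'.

d = (16, 6),  |d|² = 292;  R = 4+3 = 7,  c = 292−7² = 243
v_rel = (-7, -5),  |v_rel|² = 74;  v_rel·d = (-7)·(16) + (-5)·(6) = -142
74·t² + 284·t + 243 = 0  ⇒  m = (-142)² − 74·243 = 2182
m = 2182 > 0,  v_rel·d = -142 < 0  ⇒  outside

inside=no margin=2182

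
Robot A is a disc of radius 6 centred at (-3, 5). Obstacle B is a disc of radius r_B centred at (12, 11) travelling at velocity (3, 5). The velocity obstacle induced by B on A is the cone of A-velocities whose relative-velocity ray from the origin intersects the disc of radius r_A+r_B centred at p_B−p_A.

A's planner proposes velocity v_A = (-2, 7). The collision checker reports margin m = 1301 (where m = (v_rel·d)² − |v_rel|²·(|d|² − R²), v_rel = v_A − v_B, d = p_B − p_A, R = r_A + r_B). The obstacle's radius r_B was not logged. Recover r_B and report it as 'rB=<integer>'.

m = 1301
d = (15, 6);  v_rel = (-5, 2),  |v_rel|² = 29
v_rel×d = (-5)·(6) − (2)·(15) = -60
since m = R²·29 − (-60)²:  R² = (3600 + 1301) / 29 = 169
R = √169 = 13  ⇒  r_B = 13 − 6 = 7

rB=7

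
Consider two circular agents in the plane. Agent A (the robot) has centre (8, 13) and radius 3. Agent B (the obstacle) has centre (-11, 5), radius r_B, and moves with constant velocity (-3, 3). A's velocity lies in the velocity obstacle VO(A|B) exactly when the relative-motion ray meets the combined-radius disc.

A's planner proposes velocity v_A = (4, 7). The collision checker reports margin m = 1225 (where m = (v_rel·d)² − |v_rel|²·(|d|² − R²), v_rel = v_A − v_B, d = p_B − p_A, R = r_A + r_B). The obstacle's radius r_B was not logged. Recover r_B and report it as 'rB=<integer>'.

m = 1225
d = (-19, -8);  v_rel = (7, 4),  |v_rel|² = 65
v_rel×d = (7)·(-8) − (4)·(-19) = 20
since m = R²·65 − 20²:  R² = (400 + 1225) / 65 = 25
R = √25 = 5  ⇒  r_B = 5 − 3 = 2

rB=2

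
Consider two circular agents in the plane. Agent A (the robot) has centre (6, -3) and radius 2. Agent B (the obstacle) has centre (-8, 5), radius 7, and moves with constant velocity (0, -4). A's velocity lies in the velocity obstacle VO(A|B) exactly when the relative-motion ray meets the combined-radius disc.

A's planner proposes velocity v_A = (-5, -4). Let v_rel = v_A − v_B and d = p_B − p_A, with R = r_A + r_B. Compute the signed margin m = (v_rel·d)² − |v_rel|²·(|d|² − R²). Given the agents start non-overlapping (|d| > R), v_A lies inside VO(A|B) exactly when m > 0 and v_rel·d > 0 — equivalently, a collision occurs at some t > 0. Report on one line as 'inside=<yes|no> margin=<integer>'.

d = (-14, 8),  |d|² = 260;  R = 2+7 = 9,  c = 260−9² = 179
v_rel = (-5, 0),  |v_rel|² = 25;  v_rel·d = (-5)·(-14) + (0)·(8) = 70
25·t² − 140·t + 179 = 0  ⇒  m = 70² − 25·179 = 425
m = 425 > 0,  v_rel·d = 70 > 0  ⇒  inside

inside=yes margin=425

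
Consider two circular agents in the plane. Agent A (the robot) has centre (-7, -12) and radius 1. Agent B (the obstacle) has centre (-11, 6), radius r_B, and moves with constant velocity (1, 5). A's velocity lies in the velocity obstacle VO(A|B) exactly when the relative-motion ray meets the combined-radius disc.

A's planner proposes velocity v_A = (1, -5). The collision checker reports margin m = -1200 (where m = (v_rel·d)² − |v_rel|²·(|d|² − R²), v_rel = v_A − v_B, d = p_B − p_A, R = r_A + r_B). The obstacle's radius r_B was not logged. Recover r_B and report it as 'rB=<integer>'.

m = -1200
d = (-4, 18);  v_rel = (0, -10),  |v_rel|² = 100
v_rel×d = (0)·(18) − (-10)·(-4) = -40
since m = R²·100 − (-40)²:  R² = (1600 + -1200) / 100 = 4
R = √4 = 2  ⇒  r_B = 2 − 1 = 1

rB=1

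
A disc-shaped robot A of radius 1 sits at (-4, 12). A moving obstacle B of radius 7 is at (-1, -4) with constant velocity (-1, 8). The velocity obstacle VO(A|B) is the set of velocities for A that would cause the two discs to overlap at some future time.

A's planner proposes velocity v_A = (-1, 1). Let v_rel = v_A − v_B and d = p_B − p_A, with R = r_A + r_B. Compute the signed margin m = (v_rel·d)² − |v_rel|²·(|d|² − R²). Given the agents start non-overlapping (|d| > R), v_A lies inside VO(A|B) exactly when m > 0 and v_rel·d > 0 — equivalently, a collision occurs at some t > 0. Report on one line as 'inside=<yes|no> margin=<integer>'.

d = (3, -16),  |d|² = 265;  R = 1+7 = 8,  c = 265−8² = 201
v_rel = (0, -7),  |v_rel|² = 49;  v_rel·d = (0)·(3) + (-7)·(-16) = 112
49·t² − 224·t + 201 = 0  ⇒  m = 112² − 49·201 = 2695
m = 2695 > 0,  v_rel·d = 112 > 0  ⇒  inside

inside=yes margin=2695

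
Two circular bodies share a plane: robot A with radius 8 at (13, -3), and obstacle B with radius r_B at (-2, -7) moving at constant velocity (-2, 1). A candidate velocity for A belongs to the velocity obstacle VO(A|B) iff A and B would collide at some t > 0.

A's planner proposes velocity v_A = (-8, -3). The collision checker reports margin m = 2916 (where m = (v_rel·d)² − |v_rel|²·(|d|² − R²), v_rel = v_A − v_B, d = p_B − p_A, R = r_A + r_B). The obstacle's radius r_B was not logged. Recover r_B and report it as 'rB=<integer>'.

m = 2916
d = (-15, -4);  v_rel = (-6, -4),  |v_rel|² = 52
v_rel×d = (-6)·(-4) − (-4)·(-15) = -36
since m = R²·52 − (-36)²:  R² = (1296 + 2916) / 52 = 81
R = √81 = 9  ⇒  r_B = 9 − 8 = 1

rB=1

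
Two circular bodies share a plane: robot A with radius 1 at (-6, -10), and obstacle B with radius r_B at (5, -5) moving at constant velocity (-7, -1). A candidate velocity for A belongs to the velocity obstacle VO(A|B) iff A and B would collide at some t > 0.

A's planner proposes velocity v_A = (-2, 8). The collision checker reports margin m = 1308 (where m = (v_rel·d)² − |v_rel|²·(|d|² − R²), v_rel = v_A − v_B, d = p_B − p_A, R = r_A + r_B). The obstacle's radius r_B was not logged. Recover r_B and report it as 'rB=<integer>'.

m = 1308
d = (11, 5);  v_rel = (5, 9),  |v_rel|² = 106
v_rel×d = (5)·(5) − (9)·(11) = -74
since m = R²·106 − (-74)²:  R² = (5476 + 1308) / 106 = 64
R = √64 = 8  ⇒  r_B = 8 − 1 = 7

rB=7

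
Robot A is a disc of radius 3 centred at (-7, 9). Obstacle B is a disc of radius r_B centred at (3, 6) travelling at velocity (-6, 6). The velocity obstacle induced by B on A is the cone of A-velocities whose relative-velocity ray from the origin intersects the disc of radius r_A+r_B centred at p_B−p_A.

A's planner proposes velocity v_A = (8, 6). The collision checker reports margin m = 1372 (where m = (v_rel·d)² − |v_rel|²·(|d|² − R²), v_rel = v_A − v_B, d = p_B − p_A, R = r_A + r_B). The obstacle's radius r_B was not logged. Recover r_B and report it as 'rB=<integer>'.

m = 1372
d = (10, -3);  v_rel = (14, 0),  |v_rel|² = 196
v_rel×d = (14)·(-3) − (0)·(10) = -42
since m = R²·196 − (-42)²:  R² = (1764 + 1372) / 196 = 16
R = √16 = 4  ⇒  r_B = 4 − 3 = 1

rB=1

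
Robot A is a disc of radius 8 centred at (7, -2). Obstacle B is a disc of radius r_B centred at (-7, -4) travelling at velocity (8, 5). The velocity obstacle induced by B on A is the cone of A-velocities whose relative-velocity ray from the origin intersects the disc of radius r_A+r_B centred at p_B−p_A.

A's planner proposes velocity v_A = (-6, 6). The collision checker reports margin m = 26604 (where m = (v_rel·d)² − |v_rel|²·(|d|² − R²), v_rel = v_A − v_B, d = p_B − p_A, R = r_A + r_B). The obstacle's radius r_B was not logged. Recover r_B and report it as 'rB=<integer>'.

m = 26604
d = (-14, -2);  v_rel = (-14, 1),  |v_rel|² = 197
v_rel×d = (-14)·(-2) − (1)·(-14) = 42
since m = R²·197 − 42²:  R² = (1764 + 26604) / 197 = 144
R = √144 = 12  ⇒  r_B = 12 − 8 = 4

rB=4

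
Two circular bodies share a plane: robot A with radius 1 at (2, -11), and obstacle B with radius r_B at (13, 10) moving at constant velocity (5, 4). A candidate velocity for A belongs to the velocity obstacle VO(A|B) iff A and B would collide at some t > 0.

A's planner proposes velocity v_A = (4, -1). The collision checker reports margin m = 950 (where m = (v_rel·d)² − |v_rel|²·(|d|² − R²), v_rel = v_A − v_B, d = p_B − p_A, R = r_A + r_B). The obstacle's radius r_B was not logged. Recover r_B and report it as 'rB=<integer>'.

m = 950
d = (11, 21);  v_rel = (-1, -5),  |v_rel|² = 26
v_rel×d = (-1)·(21) − (-5)·(11) = 34
since m = R²·26 − 34²:  R² = (1156 + 950) / 26 = 81
R = √81 = 9  ⇒  r_B = 9 − 1 = 8

rB=8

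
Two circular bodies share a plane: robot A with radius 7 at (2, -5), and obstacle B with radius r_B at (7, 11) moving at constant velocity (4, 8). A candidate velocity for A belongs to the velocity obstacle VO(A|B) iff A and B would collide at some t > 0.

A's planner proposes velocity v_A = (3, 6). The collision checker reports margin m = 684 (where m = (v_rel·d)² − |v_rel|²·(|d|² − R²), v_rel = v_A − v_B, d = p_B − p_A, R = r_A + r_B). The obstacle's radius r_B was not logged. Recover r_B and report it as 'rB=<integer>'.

m = 684
d = (5, 16);  v_rel = (-1, -2),  |v_rel|² = 5
v_rel×d = (-1)·(16) − (-2)·(5) = -6
since m = R²·5 − (-6)²:  R² = (36 + 684) / 5 = 144
R = √144 = 12  ⇒  r_B = 12 − 7 = 5

rB=5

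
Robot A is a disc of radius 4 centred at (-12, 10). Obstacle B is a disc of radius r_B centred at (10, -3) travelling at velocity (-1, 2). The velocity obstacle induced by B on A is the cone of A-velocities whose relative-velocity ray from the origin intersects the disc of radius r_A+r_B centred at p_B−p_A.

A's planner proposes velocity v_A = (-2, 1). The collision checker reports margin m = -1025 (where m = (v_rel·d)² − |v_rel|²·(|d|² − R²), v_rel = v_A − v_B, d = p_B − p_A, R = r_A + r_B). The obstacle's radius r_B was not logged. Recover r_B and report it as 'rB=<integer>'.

m = -1025
d = (22, -13);  v_rel = (-1, -1),  |v_rel|² = 2
v_rel×d = (-1)·(-13) − (-1)·(22) = 35
since m = R²·2 − 35²:  R² = (1225 + -1025) / 2 = 100
R = √100 = 10  ⇒  r_B = 10 − 4 = 6

rB=6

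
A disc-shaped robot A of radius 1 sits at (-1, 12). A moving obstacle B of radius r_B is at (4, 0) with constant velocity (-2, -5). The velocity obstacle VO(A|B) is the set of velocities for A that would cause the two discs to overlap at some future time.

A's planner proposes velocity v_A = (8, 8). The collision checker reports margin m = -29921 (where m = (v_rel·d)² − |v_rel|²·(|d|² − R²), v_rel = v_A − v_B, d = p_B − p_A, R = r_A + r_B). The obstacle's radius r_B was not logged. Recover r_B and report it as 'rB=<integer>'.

m = -29921
d = (5, -12);  v_rel = (10, 13),  |v_rel|² = 269
v_rel×d = (10)·(-12) − (13)·(5) = -185
since m = R²·269 − (-185)²:  R² = (34225 + -29921) / 269 = 16
R = √16 = 4  ⇒  r_B = 4 − 1 = 3

rB=3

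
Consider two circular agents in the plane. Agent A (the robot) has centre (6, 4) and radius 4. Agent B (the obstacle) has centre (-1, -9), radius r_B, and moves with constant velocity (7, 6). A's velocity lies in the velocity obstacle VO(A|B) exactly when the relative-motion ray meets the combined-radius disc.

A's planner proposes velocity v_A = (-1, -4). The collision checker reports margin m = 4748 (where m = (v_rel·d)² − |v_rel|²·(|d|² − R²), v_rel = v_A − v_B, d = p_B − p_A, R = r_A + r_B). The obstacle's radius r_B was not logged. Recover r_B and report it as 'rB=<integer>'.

m = 4748
d = (-7, -13);  v_rel = (-8, -10),  |v_rel|² = 164
v_rel×d = (-8)·(-13) − (-10)·(-7) = 34
since m = R²·164 − 34²:  R² = (1156 + 4748) / 164 = 36
R = √36 = 6  ⇒  r_B = 6 − 4 = 2

rB=2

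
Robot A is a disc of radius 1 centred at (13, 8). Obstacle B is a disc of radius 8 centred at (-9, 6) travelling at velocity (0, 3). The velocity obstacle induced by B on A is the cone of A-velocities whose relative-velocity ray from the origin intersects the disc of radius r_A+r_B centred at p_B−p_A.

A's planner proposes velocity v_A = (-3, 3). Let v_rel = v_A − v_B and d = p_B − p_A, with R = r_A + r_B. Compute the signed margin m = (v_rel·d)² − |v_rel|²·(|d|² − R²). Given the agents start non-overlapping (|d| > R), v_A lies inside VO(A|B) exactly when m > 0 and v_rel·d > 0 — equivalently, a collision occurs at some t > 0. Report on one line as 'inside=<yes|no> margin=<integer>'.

d = (-22, -2),  |d|² = 488;  R = 1+8 = 9,  c = 488−9² = 407
v_rel = (-3, 0),  |v_rel|² = 9;  v_rel·d = (-3)·(-22) + (0)·(-2) = 66
9·t² − 132·t + 407 = 0  ⇒  m = 66² − 9·407 = 693
m = 693 > 0,  v_rel·d = 66 > 0  ⇒  inside

inside=yes margin=693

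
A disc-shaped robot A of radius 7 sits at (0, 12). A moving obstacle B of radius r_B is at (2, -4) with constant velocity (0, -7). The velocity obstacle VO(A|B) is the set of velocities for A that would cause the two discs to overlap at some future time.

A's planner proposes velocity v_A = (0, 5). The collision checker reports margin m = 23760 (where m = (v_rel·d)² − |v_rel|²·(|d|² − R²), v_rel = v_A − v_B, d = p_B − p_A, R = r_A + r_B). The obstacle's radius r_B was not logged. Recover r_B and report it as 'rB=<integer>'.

m = 23760
d = (2, -16);  v_rel = (0, 12),  |v_rel|² = 144
v_rel×d = (0)·(-16) − (12)·(2) = -24
since m = R²·144 − (-24)²:  R² = (576 + 23760) / 144 = 169
R = √169 = 13  ⇒  r_B = 13 − 7 = 6

rB=6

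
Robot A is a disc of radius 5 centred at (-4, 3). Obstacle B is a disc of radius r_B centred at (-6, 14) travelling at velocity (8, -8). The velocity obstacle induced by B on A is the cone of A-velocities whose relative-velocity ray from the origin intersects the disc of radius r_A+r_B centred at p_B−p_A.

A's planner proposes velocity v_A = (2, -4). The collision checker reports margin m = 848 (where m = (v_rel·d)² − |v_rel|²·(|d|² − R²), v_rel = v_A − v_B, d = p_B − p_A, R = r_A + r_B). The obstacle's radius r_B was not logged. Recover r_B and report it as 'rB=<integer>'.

m = 848
d = (-2, 11);  v_rel = (-6, 4),  |v_rel|² = 52
v_rel×d = (-6)·(11) − (4)·(-2) = -58
since m = R²·52 − (-58)²:  R² = (3364 + 848) / 52 = 81
R = √81 = 9  ⇒  r_B = 9 − 5 = 4

rB=4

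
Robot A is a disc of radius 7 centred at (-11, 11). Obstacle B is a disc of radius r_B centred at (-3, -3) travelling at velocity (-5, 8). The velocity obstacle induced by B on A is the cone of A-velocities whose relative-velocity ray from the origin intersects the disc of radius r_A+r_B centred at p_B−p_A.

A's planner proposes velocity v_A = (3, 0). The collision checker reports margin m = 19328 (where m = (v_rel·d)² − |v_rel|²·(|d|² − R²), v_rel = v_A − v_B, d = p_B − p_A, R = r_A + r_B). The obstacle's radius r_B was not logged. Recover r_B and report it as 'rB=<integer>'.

m = 19328
d = (8, -14);  v_rel = (8, -8),  |v_rel|² = 128
v_rel×d = (8)·(-14) − (-8)·(8) = -48
since m = R²·128 − (-48)²:  R² = (2304 + 19328) / 128 = 169
R = √169 = 13  ⇒  r_B = 13 − 7 = 6

rB=6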